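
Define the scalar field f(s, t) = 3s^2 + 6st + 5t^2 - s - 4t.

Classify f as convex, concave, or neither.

f is quadratic, so its Hessian is the constant matrix H = [[6, 6], [6, 10]].
det(H) = 24, tr(H) = 16.
det(H) > 0 and tr(H) > 0, so H is positive definite everywhere: convex.

convex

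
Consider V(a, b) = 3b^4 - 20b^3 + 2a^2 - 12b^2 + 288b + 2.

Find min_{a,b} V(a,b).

-414

V(a,b) separates as P(a) + Q(b) + 2, so its minimum is min P + min Q + 2.
P'(a) = 4a vanishes at a ∈ {0}; Q'(b) = 12(b - 4)(b - 3)(b + 2) vanishes at b ∈ {-2, 3, 4}.
Local minima of P (where P''>0): P(0)=0. Local minima of Q: Q(-2)=-416, Q(4)=448.
So the global minimum of V is P(0) + Q(-2) + 2 = 0 − 416 + 2 = -414, attained at (0, -2).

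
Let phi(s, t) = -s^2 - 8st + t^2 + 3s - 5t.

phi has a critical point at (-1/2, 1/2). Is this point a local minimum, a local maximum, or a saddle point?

saddle point

The Hessian of phi is constant: H = [[-2, -8], [-8, 2]].
det(H) = (-2)·2 − (-8)² = -68.
Since det(H) < 0, H is indefinite and the critical point is a saddle point.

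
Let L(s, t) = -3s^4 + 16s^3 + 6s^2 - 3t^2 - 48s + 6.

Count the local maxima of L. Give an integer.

L separates as a function of s plus a function of t, so ∇L=0 decouples.
∂L/∂s = -12(s - 4)(s - 1)(s + 1) = 0 at s ∈ {-1, 1, 4}; ∂L/∂t = -6t = 0 at t ∈ {0}.
The Hessian is diagonal: diag(L_ss, L_tt). Second derivatives: L_ss(-1)=-120, L_ss(1)=72, L_ss(4)=-180; L_tt(0)=-6.
Local maxima occur where both diagonal entries negative: (-1, 0), (4, 0). Count: 2.

2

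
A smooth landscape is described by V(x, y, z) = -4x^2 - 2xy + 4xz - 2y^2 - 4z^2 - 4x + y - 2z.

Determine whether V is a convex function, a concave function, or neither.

V is quadratic, so its Hessian is the constant matrix H = [[-8, -2, 4], [-2, -4, 0], [4, 0, -8]].
Leading principal minors: -8, 28, -160.
Signs alternate −, +, − ⇒ H ≺ 0 ⇒ concave.

concave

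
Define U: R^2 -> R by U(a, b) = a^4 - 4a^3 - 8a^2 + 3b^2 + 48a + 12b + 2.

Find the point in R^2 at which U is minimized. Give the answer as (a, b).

(-2, -2)

U(a,b) separates as P(a) + Q(b) + 2, so its minimum is min P + min Q + 2.
P'(a) = 4(a - 3)(a - 2)(a + 2) vanishes at a ∈ {-2, 2, 3}; Q'(b) = 6b + 12 vanishes at b ∈ {-2}.
Local minima of P (where P''>0): P(-2)=-80, P(3)=45. Local minima of Q: Q(-2)=-12.
So the global minimum of U is P(-2) + Q(-2) + 2 = -80 − 12 + 2 = -90, attained at (-2, -2).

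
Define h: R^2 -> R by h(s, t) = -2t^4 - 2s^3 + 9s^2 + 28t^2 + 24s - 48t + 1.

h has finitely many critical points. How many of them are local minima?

h separates as a function of s plus a function of t, so ∇h=0 decouples.
∂h/∂s = -6(s - 4)(s + 1) = 0 at s ∈ {-1, 4}; ∂h/∂t = -8(t - 2)(t - 1)(t + 3) = 0 at t ∈ {-3, 1, 2}.
The Hessian is diagonal: diag(h_ss, h_tt). Second derivatives: h_ss(-1)=30, h_ss(4)=-30; h_tt(-3)=-160, h_tt(1)=32, h_tt(2)=-40.
Local minima occur where both diagonal entries positive: (-1, 1). Count: 1.

1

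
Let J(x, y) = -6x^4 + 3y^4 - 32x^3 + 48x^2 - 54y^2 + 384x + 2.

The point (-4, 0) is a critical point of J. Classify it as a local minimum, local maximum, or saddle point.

local maximum

The mixed partial ∂²J/∂x∂y is 0, so the Hessian at any point is diag(J_xx, J_yy) = diag(24(-3x^2 - 8x + 4), 36(y^2 - 3)).
At (-4, 0): H = diag(-288, -108).
Both eigenvalues are negative, so H is negative definite: a local maximum.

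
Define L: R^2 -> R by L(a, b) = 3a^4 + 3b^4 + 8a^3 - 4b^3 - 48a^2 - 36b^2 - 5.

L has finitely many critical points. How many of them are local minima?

L separates as a function of a plus a function of b, so ∇L=0 decouples.
∂L/∂a = 12a(a - 2)(a + 4) = 0 at a ∈ {-4, 0, 2}; ∂L/∂b = 12b(b - 3)(b + 2) = 0 at b ∈ {-2, 0, 3}.
The Hessian is diagonal: diag(L_aa, L_bb). Second derivatives: L_aa(-4)=288, L_aa(0)=-96, L_aa(2)=144; L_bb(-2)=120, L_bb(0)=-72, L_bb(3)=180.
Local minima occur where both diagonal entries positive: (-4, -2), (-4, 3), (2, -2), (2, 3). Count: 4.

4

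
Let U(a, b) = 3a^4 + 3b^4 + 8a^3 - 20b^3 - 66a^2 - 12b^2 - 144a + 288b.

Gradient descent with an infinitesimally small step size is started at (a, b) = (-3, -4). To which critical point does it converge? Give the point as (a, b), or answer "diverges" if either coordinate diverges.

U is separable, so gradient descent decouples: a follows -∂U/∂a, b follows -∂U/∂b.
∂U/∂a = 12(a - 3)(a + 1)(a + 4); at a=-3 this is 144, so a decreases.
∂U/∂b = 12(b - 4)(b - 3)(b + 2); at b=-4 this is -1344, so b increases.
a converges to its nearest critical value -4 (a local min of the a-part); b converges to -2. The iterate converges to (-4, -2).

(-4, -2)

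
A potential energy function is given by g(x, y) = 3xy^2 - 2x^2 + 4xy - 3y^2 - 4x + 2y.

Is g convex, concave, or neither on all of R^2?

The term 3xy^2 is cubic, so the Hessian is not constant.
∂²g/∂y² = 6x - 6, which takes both signs as x varies (negative for sufficiently negative x). A diagonal entry of the Hessian changing sign means the Hessian is neither positive- nor negative-semidefinite on all of R^2.

neither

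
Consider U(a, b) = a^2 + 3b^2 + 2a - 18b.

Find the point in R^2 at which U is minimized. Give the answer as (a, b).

(-1, 3)

U(a,b) separates as P(a) + Q(b), so its minimum is min P + min Q.
P'(a) = 2a + 2 vanishes at a ∈ {-1}; Q'(b) = 6b - 18 vanishes at b ∈ {3}.
Local minima of P (where P''>0): P(-1)=-1. Local minima of Q: Q(3)=-27.
So the global minimum of U is P(-1) + Q(3) = -1 − 27 = -28, attained at (-1, 3).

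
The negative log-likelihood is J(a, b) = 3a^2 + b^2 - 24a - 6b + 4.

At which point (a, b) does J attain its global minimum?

(4, 3)

J(a,b) separates as P(a) + Q(b) + 4, so its minimum is min P + min Q + 4.
P'(a) = 6a - 24 vanishes at a ∈ {4}; Q'(b) = 2b - 6 vanishes at b ∈ {3}.
Local minima of P (where P''>0): P(4)=-48. Local minima of Q: Q(3)=-9.
So the global minimum of J is P(4) + Q(3) + 4 = -48 − 9 + 4 = -53, attained at (4, 3).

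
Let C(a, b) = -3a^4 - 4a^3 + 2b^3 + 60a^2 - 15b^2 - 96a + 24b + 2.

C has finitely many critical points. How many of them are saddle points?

C separates as a function of a plus a function of b, so ∇C=0 decouples.
∂C/∂a = -12(a - 2)(a - 1)(a + 4) = 0 at a ∈ {-4, 1, 2}; ∂C/∂b = 6(b - 4)(b - 1) = 0 at b ∈ {1, 4}.
The Hessian is diagonal: diag(C_aa, C_bb). Second derivatives: C_aa(-4)=-360, C_aa(1)=60, C_aa(2)=-72; C_bb(1)=-18, C_bb(4)=18.
Saddle points occur where the two diagonal entries have opposite signs: (-4, 4), (1, 1), (2, 4). Count: 3.

3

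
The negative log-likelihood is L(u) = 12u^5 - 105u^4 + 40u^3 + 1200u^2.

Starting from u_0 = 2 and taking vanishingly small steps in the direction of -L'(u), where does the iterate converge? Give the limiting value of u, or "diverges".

L'(u) = 60u(u - 5)(u - 4)(u + 2), so L'(2) = 2880.
Gradient descent moves in the -L' direction, i.e. u is decreasing.
The nearest critical point in that direction is u = 0, where L'' = 2400 > 0 (a local minimum). The iterate converges there.

0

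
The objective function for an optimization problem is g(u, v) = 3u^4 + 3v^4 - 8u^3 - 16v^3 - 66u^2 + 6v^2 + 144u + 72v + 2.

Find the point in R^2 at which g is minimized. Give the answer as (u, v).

g(u,v) separates as P(u) + Q(v) + 2, so its minimum is min P + min Q + 2.
P'(u) = 12(u - 4)(u - 1)(u + 3) vanishes at u ∈ {-3, 1, 4}; Q'(v) = 12(v - 3)(v - 2)(v + 1) vanishes at v ∈ {-1, 2, 3}.
Local minima of P (where P''>0): P(-3)=-567, P(4)=-224. Local minima of Q: Q(-1)=-47, Q(3)=81.
So the global minimum of g is P(-3) + Q(-1) + 2 = -567 − 47 + 2 = -612, attained at (-3, -1).

(-3, -1)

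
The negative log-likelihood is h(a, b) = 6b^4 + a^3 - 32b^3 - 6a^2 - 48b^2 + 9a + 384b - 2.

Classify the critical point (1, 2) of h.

The mixed partial ∂²h/∂a∂b is 0, so the Hessian at any point is diag(h_aa, h_bb) = diag(6(a - 2), 24(3b^2 - 8b - 4)).
At (1, 2): H = diag(-6, -192).
Both eigenvalues are negative, so H is negative definite: a local maximum.

local maximum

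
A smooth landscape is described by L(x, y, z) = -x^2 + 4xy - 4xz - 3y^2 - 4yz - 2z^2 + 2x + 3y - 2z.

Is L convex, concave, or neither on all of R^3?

neither

L is quadratic, so its Hessian is the constant matrix H = [[-2, 4, -4], [4, -6, -4], [-4, -4, -4]].
Leading principal minors: -2, -4, 272.
Neither pattern holds ⇒ H is indefinite ⇒ neither convex nor concave.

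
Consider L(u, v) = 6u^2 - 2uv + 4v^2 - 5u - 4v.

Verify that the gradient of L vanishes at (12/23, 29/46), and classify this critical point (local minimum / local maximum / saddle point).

∇L = (12u - 2v - 5, -2u + 8v - 4); substituting (12/23, 29/46) gives ∇L = (0, 0), so (12/23, 29/46) is indeed a critical point.
The Hessian of L is constant: H = [[12, -2], [-2, 8]].
det(H) = 12·8 − (-2)² = 92.
det(H) > 0 and tr(H) = 20 > 0, so H is positive definite and the point is a local minimum.

local minimum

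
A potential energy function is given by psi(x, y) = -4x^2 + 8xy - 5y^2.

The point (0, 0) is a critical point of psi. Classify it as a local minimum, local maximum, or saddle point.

local maximum

The Hessian of psi is constant: H = [[-8, 8], [8, -10]].
det(H) = (-8)·(-10) − 8² = 16.
det(H) > 0 and tr(H) = -18 < 0, so H is negative definite and the point is a local maximum.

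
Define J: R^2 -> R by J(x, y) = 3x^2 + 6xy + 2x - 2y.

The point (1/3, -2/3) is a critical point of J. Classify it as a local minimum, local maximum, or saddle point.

saddle point

The Hessian of J is constant: H = [[6, 6], [6, 0]].
det(H) = 6·0 − 6² = -36.
Since det(H) < 0, H is indefinite and the critical point is a saddle point.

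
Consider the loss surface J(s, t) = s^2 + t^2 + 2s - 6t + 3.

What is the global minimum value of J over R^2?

-7

J(s,t) separates as P(s) + Q(t) + 3, so its minimum is min P + min Q + 3.
P'(s) = 2s + 2 vanishes at s ∈ {-1}; Q'(t) = 2(t - 3) vanishes at t ∈ {3}.
Local minima of P (where P''>0): P(-1)=-1. Local minima of Q: Q(3)=-9.
So the global minimum of J is P(-1) + Q(3) + 3 = -1 − 9 + 3 = -7, attained at (-1, 3).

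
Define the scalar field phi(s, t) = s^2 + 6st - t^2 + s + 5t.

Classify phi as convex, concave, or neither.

phi is quadratic, so its Hessian is the constant matrix H = [[2, 6], [6, -2]].
det(H) = -40, tr(H) = 0.
det(H) < 0, so H is indefinite: neither convex nor concave.

neither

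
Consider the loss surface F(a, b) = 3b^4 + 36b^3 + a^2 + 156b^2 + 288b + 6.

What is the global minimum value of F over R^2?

F(a,b) separates as P(a) + Q(b) + 6, so its minimum is min P + min Q + 6.
P'(a) = 2a vanishes at a ∈ {0}; Q'(b) = 12(b + 2)(b + 3)(b + 4) vanishes at b ∈ {-4, -3, -2}.
Local minima of P (where P''>0): P(0)=0. Local minima of Q: Q(-4)=-192, Q(-2)=-192.
So the global minimum of F is P(0) + Q(-4) + 6 = 0 − 192 + 6 = -186, attained at (0, -4).

-186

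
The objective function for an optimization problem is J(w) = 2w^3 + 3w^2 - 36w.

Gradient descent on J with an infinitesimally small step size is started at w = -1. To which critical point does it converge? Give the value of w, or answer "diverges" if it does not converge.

2

J'(w) = 6(w - 2)(w + 3), so J'(-1) = -36.
Gradient descent moves in the -J' direction, i.e. w is increasing.
The nearest critical point in that direction is w = 2, where J'' = 30 > 0 (a local minimum). The iterate converges there.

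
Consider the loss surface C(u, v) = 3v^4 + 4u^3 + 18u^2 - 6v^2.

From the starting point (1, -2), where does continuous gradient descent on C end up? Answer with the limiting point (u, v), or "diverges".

C is separable, so gradient descent decouples: u follows -∂C/∂u, v follows -∂C/∂v.
∂C/∂u = 12u(u + 3); at u=1 this is 48, so u decreases.
∂C/∂v = 12v(v - 1)(v + 1); at v=-2 this is -72, so v increases.
u converges to its nearest critical value 0 (a local min of the u-part); v converges to -1. The iterate converges to (0, -1).

(0, -1)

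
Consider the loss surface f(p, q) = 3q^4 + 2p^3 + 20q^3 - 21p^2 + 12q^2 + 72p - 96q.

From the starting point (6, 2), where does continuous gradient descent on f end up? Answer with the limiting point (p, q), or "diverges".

(4, 1)

f is separable, so gradient descent decouples: p follows -∂f/∂p, q follows -∂f/∂q.
∂f/∂p = 6(p - 4)(p - 3); at p=6 this is 36, so p decreases.
∂f/∂q = 12(q - 1)(q + 2)(q + 4); at q=2 this is 288, so q decreases.
p converges to its nearest critical value 4 (a local min of the p-part); q converges to 1. The iterate converges to (4, 1).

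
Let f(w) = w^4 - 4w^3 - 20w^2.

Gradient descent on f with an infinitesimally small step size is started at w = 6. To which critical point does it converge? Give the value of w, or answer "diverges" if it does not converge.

f'(w) = 4w(w - 5)(w + 2), so f'(6) = 192.
Gradient descent moves in the -f' direction, i.e. w is decreasing.
The nearest critical point in that direction is w = 5, where f'' = 140 > 0 (a local minimum). The iterate converges there.

5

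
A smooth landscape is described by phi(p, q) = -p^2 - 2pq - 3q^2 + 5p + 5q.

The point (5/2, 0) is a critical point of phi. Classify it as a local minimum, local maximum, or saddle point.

local maximum

The Hessian of phi is constant: H = [[-2, -2], [-2, -6]].
det(H) = (-2)·(-6) − (-2)² = 8.
det(H) > 0 and tr(H) = -8 < 0, so H is negative definite and the point is a local maximum.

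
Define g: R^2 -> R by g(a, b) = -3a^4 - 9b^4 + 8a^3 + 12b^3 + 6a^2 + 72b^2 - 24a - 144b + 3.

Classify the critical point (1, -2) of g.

The mixed partial ∂²g/∂a∂b is 0, so the Hessian at any point is diag(g_aa, g_bb) = diag(12(-3a^2 + 4a + 1), 36(-3b^2 + 2b + 4)).
At (1, -2): H = diag(24, -432).
The eigenvalues have opposite signs, so H is indefinite: a saddle point.

saddle point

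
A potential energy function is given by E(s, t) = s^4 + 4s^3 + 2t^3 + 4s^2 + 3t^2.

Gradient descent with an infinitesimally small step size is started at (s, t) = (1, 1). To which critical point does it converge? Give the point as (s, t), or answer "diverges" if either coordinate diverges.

(0, 0)

E is separable, so gradient descent decouples: s follows -∂E/∂s, t follows -∂E/∂t.
∂E/∂s = 4s(s + 1)(s + 2); at s=1 this is 24, so s decreases.
∂E/∂t = 6t(t + 1); at t=1 this is 12, so t decreases.
s converges to its nearest critical value 0 (a local min of the s-part); t converges to 0. The iterate converges to (0, 0).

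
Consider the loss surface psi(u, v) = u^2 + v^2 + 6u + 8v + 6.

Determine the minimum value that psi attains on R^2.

psi(u,v) separates as P(u) + Q(v) + 6, so its minimum is min P + min Q + 6.
P'(u) = 2u + 6 vanishes at u ∈ {-3}; Q'(v) = 2v + 8 vanishes at v ∈ {-4}.
Local minima of P (where P''>0): P(-3)=-9. Local minima of Q: Q(-4)=-16.
So the global minimum of psi is P(-3) + Q(-4) + 6 = -9 − 16 + 6 = -19, attained at (-3, -4).

-19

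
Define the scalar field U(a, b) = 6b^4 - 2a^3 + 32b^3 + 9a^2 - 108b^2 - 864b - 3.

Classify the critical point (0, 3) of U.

The mixed partial ∂²U/∂a∂b is 0, so the Hessian at any point is diag(U_aa, U_bb) = diag(6(-2a + 3), 24(3b^2 + 8b - 9)).
At (0, 3): H = diag(18, 1008).
Both eigenvalues are positive, so H is positive definite: a local minimum.

local minimum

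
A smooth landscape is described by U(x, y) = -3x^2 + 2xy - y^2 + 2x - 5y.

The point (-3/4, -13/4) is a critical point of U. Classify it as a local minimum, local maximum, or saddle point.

The Hessian of U is constant: H = [[-6, 2], [2, -2]].
det(H) = (-6)·(-2) − 2² = 8.
det(H) > 0 and tr(H) = -8 < 0, so H is negative definite and the point is a local maximum.

local maximum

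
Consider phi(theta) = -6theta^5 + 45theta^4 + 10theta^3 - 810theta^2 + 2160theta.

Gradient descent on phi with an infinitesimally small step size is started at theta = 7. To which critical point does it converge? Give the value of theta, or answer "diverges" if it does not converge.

phi'(theta) = -30(theta - 4)(theta - 3)(theta - 2)(theta + 3), so phi'(7) = -18000.
Gradient descent moves in the -phi' direction, i.e. theta is increasing.
There is no critical point above theta=7, and phi' keeps the same sign, so the iterate runs off to +∞.

diverges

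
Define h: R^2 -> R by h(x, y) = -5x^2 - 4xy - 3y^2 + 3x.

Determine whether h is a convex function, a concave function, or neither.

h is quadratic, so its Hessian is the constant matrix H = [[-10, -4], [-4, -6]].
det(H) = 44, tr(H) = -16.
det(H) > 0 and tr(H) < 0, so H is negative definite everywhere: concave.

concave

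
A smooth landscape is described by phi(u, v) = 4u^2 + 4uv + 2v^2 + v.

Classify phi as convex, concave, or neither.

phi is quadratic, so its Hessian is the constant matrix H = [[8, 4], [4, 4]].
det(H) = 16, tr(H) = 12.
det(H) > 0 and tr(H) > 0, so H is positive definite everywhere: convex.

convex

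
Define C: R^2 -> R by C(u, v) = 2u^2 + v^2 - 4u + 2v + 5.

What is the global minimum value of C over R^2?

2

C(u,v) separates as P(u) + Q(v) + 5, so its minimum is min P + min Q + 5.
P'(u) = 4u - 4 vanishes at u ∈ {1}; Q'(v) = 2v + 2 vanishes at v ∈ {-1}.
Local minima of P (where P''>0): P(1)=-2. Local minima of Q: Q(-1)=-1.
So the global minimum of C is P(1) + Q(-1) + 5 = -2 − 1 + 5 = 2, attained at (1, -1).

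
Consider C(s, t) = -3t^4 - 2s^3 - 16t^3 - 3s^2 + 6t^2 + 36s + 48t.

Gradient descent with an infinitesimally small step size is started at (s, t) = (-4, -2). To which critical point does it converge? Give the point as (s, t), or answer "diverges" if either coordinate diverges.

(-3, -1)

C is separable, so gradient descent decouples: s follows -∂C/∂s, t follows -∂C/∂t.
∂C/∂s = -6(s - 2)(s + 3); at s=-4 this is -36, so s increases.
∂C/∂t = -12(t - 1)(t + 1)(t + 4); at t=-2 this is -72, so t increases.
s converges to its nearest critical value -3 (a local min of the s-part); t converges to -1. The iterate converges to (-3, -1).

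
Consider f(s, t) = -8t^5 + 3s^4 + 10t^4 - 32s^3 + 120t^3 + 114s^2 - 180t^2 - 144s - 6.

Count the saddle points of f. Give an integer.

6

f separates as a function of s plus a function of t, so ∇f=0 decouples.
∂f/∂s = 12(s - 4)(s - 3)(s - 1) = 0 at s ∈ {1, 3, 4}; ∂f/∂t = -40t(t - 3)(t - 1)(t + 3) = 0 at t ∈ {-3, 0, 1, 3}.
The Hessian is diagonal: diag(f_ss, f_tt). Second derivatives: f_ss(1)=72, f_ss(3)=-24, f_ss(4)=36; f_tt(-3)=2880, f_tt(0)=-360, f_tt(1)=320, f_tt(3)=-1440.
Saddle points occur where the two diagonal entries have opposite signs: (1, 0), (1, 3), (3, -3), (3, 1), (4, 0), (4, 3). Count: 6.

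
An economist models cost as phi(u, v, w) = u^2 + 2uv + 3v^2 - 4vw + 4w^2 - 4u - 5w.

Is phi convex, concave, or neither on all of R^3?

convex

phi is quadratic, so its Hessian is the constant matrix H = [[2, 2, 0], [2, 6, -4], [0, -4, 8]].
Leading principal minors: 2, 8, 32.
All positive ⇒ H ≻ 0 ⇒ convex.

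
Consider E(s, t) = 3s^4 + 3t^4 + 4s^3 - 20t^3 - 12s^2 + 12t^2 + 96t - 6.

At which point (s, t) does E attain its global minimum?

(-2, -1)

E(s,t) separates as P(s) + Q(t) − 6, so its minimum is min P + min Q − 6.
P'(s) = 12s(s - 1)(s + 2) vanishes at s ∈ {-2, 0, 1}; Q'(t) = 12(t - 4)(t - 2)(t + 1) vanishes at t ∈ {-1, 2, 4}.
Local minima of P (where P''>0): P(-2)=-32, P(1)=-5. Local minima of Q: Q(-1)=-61, Q(4)=64.
So the global minimum of E is P(-2) + Q(-1) − 6 = -32 − 61 − 6 = -99, attained at (-2, -1).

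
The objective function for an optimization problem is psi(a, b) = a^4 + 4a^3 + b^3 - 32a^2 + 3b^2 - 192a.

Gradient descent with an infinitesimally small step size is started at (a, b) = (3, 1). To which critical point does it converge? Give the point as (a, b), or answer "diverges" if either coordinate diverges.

(4, 0)

psi is separable, so gradient descent decouples: a follows -∂psi/∂a, b follows -∂psi/∂b.
∂psi/∂a = 4(a - 4)(a + 3)(a + 4); at a=3 this is -168, so a increases.
∂psi/∂b = 3b(b + 2); at b=1 this is 9, so b decreases.
a converges to its nearest critical value 4 (a local min of the a-part); b converges to 0. The iterate converges to (4, 0).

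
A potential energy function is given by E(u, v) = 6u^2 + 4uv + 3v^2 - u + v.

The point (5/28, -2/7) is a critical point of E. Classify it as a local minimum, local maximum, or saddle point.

local minimum

The Hessian of E is constant: H = [[12, 4], [4, 6]].
det(H) = 12·6 − 4² = 56.
det(H) > 0 and tr(H) = 18 > 0, so H is positive definite and the point is a local minimum.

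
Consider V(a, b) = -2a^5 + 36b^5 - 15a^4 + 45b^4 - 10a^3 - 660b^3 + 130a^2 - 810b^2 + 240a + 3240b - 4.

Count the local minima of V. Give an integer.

V separates as a function of a plus a function of b, so ∇V=0 decouples.
∂V/∂a = -10(a - 2)(a + 1)(a + 3)(a + 4) = 0 at a ∈ {-4, -3, -1, 2}; ∂V/∂b = 180(b - 3)(b - 1)(b + 2)(b + 3) = 0 at b ∈ {-3, -2, 1, 3}.
The Hessian is diagonal: diag(V_aa, V_bb). Second derivatives: V_aa(-4)=180, V_aa(-3)=-100, V_aa(-1)=180, V_aa(2)=-900; V_bb(-3)=-4320, V_bb(-2)=2700, V_bb(1)=-4320, V_bb(3)=10800.
Local minima occur where both diagonal entries positive: (-4, -2), (-4, 3), (-1, -2), (-1, 3). Count: 4.

4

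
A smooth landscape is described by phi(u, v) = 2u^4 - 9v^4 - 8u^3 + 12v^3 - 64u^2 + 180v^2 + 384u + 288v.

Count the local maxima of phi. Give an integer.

2

phi separates as a function of u plus a function of v, so ∇phi=0 decouples.
∂phi/∂u = 8(u - 4)(u - 3)(u + 4) = 0 at u ∈ {-4, 3, 4}; ∂phi/∂v = -36(v - 4)(v + 1)(v + 2) = 0 at v ∈ {-2, -1, 4}.
The Hessian is diagonal: diag(phi_uu, phi_vv). Second derivatives: phi_uu(-4)=448, phi_uu(3)=-56, phi_uu(4)=64; phi_vv(-2)=-216, phi_vv(-1)=180, phi_vv(4)=-1080.
Local maxima occur where both diagonal entries negative: (3, -2), (3, 4). Count: 2.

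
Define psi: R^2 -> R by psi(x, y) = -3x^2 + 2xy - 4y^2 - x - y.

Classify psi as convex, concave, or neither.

concave

psi is quadratic, so its Hessian is the constant matrix H = [[-6, 2], [2, -8]].
det(H) = 44, tr(H) = -14.
det(H) > 0 and tr(H) < 0, so H is negative definite everywhere: concave.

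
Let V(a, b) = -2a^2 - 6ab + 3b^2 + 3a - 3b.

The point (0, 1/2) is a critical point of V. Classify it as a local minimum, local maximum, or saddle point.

saddle point

The Hessian of V is constant: H = [[-4, -6], [-6, 6]].
det(H) = (-4)·6 − (-6)² = -60.
Since det(H) < 0, H is indefinite and the critical point is a saddle point.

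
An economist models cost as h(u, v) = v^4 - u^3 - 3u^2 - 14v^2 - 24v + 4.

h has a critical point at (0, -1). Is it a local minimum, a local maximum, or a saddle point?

local maximum

The mixed partial ∂²h/∂u∂v is 0, so the Hessian at any point is diag(h_uu, h_vv) = diag(-6(u + 1), 4(3v^2 - 7)).
At (0, -1): H = diag(-6, -16).
Both eigenvalues are negative, so H is negative definite: a local maximum.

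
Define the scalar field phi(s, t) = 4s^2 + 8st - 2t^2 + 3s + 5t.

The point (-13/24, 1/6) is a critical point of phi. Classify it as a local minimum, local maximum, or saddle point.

The Hessian of phi is constant: H = [[8, 8], [8, -4]].
det(H) = 8·(-4) − 8² = -96.
Since det(H) < 0, H is indefinite and the critical point is a saddle point.

saddle point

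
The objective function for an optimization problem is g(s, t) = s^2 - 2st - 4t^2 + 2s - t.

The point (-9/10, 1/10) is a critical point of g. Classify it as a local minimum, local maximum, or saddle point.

The Hessian of g is constant: H = [[2, -2], [-2, -8]].
det(H) = 2·(-8) − (-2)² = -20.
Since det(H) < 0, H is indefinite and the critical point is a saddle point.

saddle point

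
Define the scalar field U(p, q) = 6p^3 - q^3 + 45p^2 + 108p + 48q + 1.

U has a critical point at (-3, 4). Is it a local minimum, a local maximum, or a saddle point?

The mixed partial ∂²U/∂p∂q is 0, so the Hessian at any point is diag(U_pp, U_qq) = diag(18(2p + 5), -6q).
At (-3, 4): H = diag(-18, -24).
Both eigenvalues are negative, so H is negative definite: a local maximum.

local maximum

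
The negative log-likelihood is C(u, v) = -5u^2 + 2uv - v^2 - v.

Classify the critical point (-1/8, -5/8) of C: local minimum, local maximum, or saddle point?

local maximum

The Hessian of C is constant: H = [[-10, 2], [2, -2]].
det(H) = (-10)·(-2) − 2² = 16.
det(H) > 0 and tr(H) = -12 < 0, so H is negative definite and the point is a local maximum.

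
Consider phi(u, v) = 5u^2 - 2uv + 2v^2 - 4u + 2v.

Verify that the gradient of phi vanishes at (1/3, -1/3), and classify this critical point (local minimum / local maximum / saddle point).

∇phi = (10u - 2v - 4, -2u + 4v + 2); substituting (1/3, -1/3) gives ∇phi = (0, 0), so (1/3, -1/3) is indeed a critical point.
The Hessian of phi is constant: H = [[10, -2], [-2, 4]].
det(H) = 10·4 − (-2)² = 36.
det(H) > 0 and tr(H) = 14 > 0, so H is positive definite and the point is a local minimum.

local minimum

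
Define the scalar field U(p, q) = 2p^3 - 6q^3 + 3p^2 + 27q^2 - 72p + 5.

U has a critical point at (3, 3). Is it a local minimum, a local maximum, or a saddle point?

saddle point

The mixed partial ∂²U/∂p∂q is 0, so the Hessian at any point is diag(U_pp, U_qq) = diag(6(2p + 1), 18(-2q + 3)).
At (3, 3): H = diag(42, -54).
The eigenvalues have opposite signs, so H is indefinite: a saddle point.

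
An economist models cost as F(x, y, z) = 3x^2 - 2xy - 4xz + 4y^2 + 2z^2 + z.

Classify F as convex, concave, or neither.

F is quadratic, so its Hessian is the constant matrix H = [[6, -2, -4], [-2, 8, 0], [-4, 0, 4]].
Leading principal minors: 6, 44, 48.
All positive ⇒ H ≻ 0 ⇒ convex.

convex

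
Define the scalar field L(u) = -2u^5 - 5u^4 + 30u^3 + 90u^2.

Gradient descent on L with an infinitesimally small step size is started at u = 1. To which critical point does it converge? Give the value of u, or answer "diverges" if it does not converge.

0

L'(u) = -10u(u - 3)(u + 2)(u + 3), so L'(1) = 240.
Gradient descent moves in the -L' direction, i.e. u is decreasing.
The nearest critical point in that direction is u = 0, where L'' = 180 > 0 (a local minimum). The iterate converges there.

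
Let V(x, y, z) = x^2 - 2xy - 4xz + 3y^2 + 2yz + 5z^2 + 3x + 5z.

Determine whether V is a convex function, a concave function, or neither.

convex

V is quadratic, so its Hessian is the constant matrix H = [[2, -2, -4], [-2, 6, 2], [-4, 2, 10]].
Leading principal minors: 2, 8, 8.
All positive ⇒ H ≻ 0 ⇒ convex.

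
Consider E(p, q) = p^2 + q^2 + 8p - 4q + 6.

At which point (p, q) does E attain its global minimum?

E(p,q) separates as A(p) + B(q) + 6, so its minimum is min A + min B + 6.
A'(p) = 2p + 8 vanishes at p ∈ {-4}; B'(q) = 2q - 4 vanishes at q ∈ {2}.
Local minima of A (where A''>0): A(-4)=-16. Local minima of B: B(2)=-4.
So the global minimum of E is A(-4) + B(2) + 6 = -16 − 4 + 6 = -14, attained at (-4, 2).

(-4, 2)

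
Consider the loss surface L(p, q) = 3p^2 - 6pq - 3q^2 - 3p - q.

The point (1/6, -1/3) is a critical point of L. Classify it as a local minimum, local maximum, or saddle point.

The Hessian of L is constant: H = [[6, -6], [-6, -6]].
det(H) = 6·(-6) − (-6)² = -72.
Since det(H) < 0, H is indefinite and the critical point is a saddle point.

saddle point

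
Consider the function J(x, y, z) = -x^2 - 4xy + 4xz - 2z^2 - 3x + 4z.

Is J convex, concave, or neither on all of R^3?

J is quadratic, so its Hessian is the constant matrix H = [[-2, -4, 4], [-4, 0, 0], [4, 0, -4]].
Leading principal minors: -2, -16, 64.
Neither pattern holds ⇒ H is indefinite ⇒ neither convex nor concave.

neither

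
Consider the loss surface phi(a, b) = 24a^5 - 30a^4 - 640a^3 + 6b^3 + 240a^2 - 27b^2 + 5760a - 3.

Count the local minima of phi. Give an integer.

phi separates as a function of a plus a function of b, so ∇phi=0 decouples.
∂phi/∂a = 120(a - 4)(a - 2)(a + 2)(a + 3) = 0 at a ∈ {-3, -2, 2, 4}; ∂phi/∂b = 18b(b - 3) = 0 at b ∈ {0, 3}.
The Hessian is diagonal: diag(phi_aa, phi_bb). Second derivatives: phi_aa(-3)=-4200, phi_aa(-2)=2880, phi_aa(2)=-4800, phi_aa(4)=10080; phi_bb(0)=-54, phi_bb(3)=54.
Local minima occur where both diagonal entries positive: (-2, 3), (4, 3). Count: 2.

2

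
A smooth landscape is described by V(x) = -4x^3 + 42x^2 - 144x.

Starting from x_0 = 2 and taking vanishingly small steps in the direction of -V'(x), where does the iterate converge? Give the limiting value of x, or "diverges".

3

V'(x) = -12(x - 4)(x - 3), so V'(2) = -24.
Gradient descent moves in the -V' direction, i.e. x is increasing.
The nearest critical point in that direction is x = 3, where V'' = 12 > 0 (a local minimum). The iterate converges there.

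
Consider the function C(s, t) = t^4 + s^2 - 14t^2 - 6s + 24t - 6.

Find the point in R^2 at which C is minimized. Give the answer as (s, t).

C(s,t) separates as P(s) + Q(t) − 6, so its minimum is min P + min Q − 6.
P'(s) = 2s - 6 vanishes at s ∈ {3}; Q'(t) = 4(t - 2)(t - 1)(t + 3) vanishes at t ∈ {-3, 1, 2}.
Local minima of P (where P''>0): P(3)=-9. Local minima of Q: Q(-3)=-117, Q(2)=8.
So the global minimum of C is P(3) + Q(-3) − 6 = -9 − 117 − 6 = -132, attained at (3, -3).

(3, -3)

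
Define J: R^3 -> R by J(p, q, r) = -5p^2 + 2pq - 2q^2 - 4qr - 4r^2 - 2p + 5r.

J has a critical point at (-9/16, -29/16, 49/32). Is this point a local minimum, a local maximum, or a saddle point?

The Hessian is constant: H = [[-10, 2, 0], [2, -4, -4], [0, -4, -8]].
Leading principal minors: Δ₁ = -10, Δ₂ = 36, Δ₃ = -128.
The minors alternate sign starting negative (−, +, −), so H is negative definite: a local maximum.

local maximum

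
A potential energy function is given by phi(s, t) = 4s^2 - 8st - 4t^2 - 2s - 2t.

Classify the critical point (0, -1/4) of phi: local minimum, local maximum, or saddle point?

saddle point

The Hessian of phi is constant: H = [[8, -8], [-8, -8]].
det(H) = 8·(-8) − (-8)² = -128.
Since det(H) < 0, H is indefinite and the critical point is a saddle point.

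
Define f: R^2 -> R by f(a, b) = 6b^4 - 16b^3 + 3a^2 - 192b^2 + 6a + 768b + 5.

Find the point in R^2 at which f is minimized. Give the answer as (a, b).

(-1, -4)

f(a,b) separates as P(a) + Q(b) + 5, so its minimum is min P + min Q + 5.
P'(a) = 6a + 6 vanishes at a ∈ {-1}; Q'(b) = 24(b - 4)(b - 2)(b + 4) vanishes at b ∈ {-4, 2, 4}.
Local minima of P (where P''>0): P(-1)=-3. Local minima of Q: Q(-4)=-3584, Q(4)=512.
So the global minimum of f is P(-1) + Q(-4) + 5 = -3 − 3584 + 5 = -3582, attained at (-1, -4).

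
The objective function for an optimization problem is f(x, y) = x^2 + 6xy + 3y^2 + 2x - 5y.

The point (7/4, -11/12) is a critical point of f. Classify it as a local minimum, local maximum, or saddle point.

saddle point

The Hessian of f is constant: H = [[2, 6], [6, 6]].
det(H) = 2·6 − 6² = -24.
Since det(H) < 0, H is indefinite and the critical point is a saddle point.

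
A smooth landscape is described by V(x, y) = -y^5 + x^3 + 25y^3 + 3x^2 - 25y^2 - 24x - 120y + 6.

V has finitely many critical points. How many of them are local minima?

2

V separates as a function of x plus a function of y, so ∇V=0 decouples.
∂V/∂x = 3(x - 2)(x + 4) = 0 at x ∈ {-4, 2}; ∂V/∂y = -5(y - 3)(y - 2)(y + 1)(y + 4) = 0 at y ∈ {-4, -1, 2, 3}.
The Hessian is diagonal: diag(V_xx, V_yy). Second derivatives: V_xx(-4)=-18, V_xx(2)=18; V_yy(-4)=630, V_yy(-1)=-180, V_yy(2)=90, V_yy(3)=-140.
Local minima occur where both diagonal entries positive: (2, -4), (2, 2). Count: 2.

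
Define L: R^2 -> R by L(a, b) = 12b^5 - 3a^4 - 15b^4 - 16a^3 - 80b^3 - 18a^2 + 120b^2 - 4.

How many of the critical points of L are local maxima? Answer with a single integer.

4

L separates as a function of a plus a function of b, so ∇L=0 decouples.
∂L/∂a = -12a(a + 1)(a + 3) = 0 at a ∈ {-3, -1, 0}; ∂L/∂b = 60b(b - 2)(b - 1)(b + 2) = 0 at b ∈ {-2, 0, 1, 2}.
The Hessian is diagonal: diag(L_aa, L_bb). Second derivatives: L_aa(-3)=-72, L_aa(-1)=24, L_aa(0)=-36; L_bb(-2)=-1440, L_bb(0)=240, L_bb(1)=-180, L_bb(2)=480.
Local maxima occur where both diagonal entries negative: (-3, -2), (-3, 1), (0, -2), (0, 1). Count: 4.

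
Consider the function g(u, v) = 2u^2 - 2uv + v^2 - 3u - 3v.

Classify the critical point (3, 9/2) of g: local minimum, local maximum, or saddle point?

The Hessian of g is constant: H = [[4, -2], [-2, 2]].
det(H) = 4·2 − (-2)² = 4.
det(H) > 0 and tr(H) = 6 > 0, so H is positive definite and the point is a local minimum.

local minimum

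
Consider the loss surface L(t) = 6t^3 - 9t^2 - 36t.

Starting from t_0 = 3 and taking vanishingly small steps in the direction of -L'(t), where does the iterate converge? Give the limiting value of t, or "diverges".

2

L'(t) = 18(t - 2)(t + 1), so L'(3) = 72.
Gradient descent moves in the -L' direction, i.e. t is decreasing.
The nearest critical point in that direction is t = 2, where L'' = 54 > 0 (a local minimum). The iterate converges there.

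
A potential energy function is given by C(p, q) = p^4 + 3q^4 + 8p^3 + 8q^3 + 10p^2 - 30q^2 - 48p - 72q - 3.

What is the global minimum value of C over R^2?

C(p,q) separates as A(p) + B(q) − 3, so its minimum is min A + min B − 3.
A'(p) = 4(p - 1)(p + 3)(p + 4) vanishes at p ∈ {-4, -3, 1}; B'(q) = 12(q - 2)(q + 1)(q + 3) vanishes at q ∈ {-3, -1, 2}.
Local minima of A (where A''>0): A(-4)=96, A(1)=-29. Local minima of B: B(-3)=-27, B(2)=-152.
So the global minimum of C is A(1) + B(2) − 3 = -29 − 152 − 3 = -184, attained at (1, 2).

-184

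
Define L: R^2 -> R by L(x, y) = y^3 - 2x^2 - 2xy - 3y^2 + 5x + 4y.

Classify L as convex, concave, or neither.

The term y^3 is cubic, so the Hessian is not constant.
∂²L/∂y² = 6y - 6, which takes both signs as y varies (negative for sufficiently negative y). A diagonal entry of the Hessian changing sign means the Hessian is neither positive- nor negative-semidefinite on all of R^2.

neither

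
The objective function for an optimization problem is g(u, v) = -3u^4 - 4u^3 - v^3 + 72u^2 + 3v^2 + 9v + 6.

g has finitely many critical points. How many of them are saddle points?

3

g separates as a function of u plus a function of v, so ∇g=0 decouples.
∂g/∂u = -12u(u - 3)(u + 4) = 0 at u ∈ {-4, 0, 3}; ∂g/∂v = -3(v - 3)(v + 1) = 0 at v ∈ {-1, 3}.
The Hessian is diagonal: diag(g_uu, g_vv). Second derivatives: g_uu(-4)=-336, g_uu(0)=144, g_uu(3)=-252; g_vv(-1)=12, g_vv(3)=-12.
Saddle points occur where the two diagonal entries have opposite signs: (-4, -1), (0, 3), (3, -1). Count: 3.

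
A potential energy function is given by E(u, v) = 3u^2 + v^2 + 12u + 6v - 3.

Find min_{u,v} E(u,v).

E(u,v) separates as P(u) + Q(v) − 3, so its minimum is min P + min Q − 3.
P'(u) = 6u + 12 vanishes at u ∈ {-2}; Q'(v) = 2v + 6 vanishes at v ∈ {-3}.
Local minima of P (where P''>0): P(-2)=-12. Local minima of Q: Q(-3)=-9.
So the global minimum of E is P(-2) + Q(-3) − 3 = -12 − 9 − 3 = -24, attained at (-2, -3).

-24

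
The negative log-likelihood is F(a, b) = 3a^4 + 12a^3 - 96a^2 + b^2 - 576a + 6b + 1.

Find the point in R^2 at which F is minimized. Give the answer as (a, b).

(4, -3)

F(a,b) separates as P(a) + Q(b) + 1, so its minimum is min P + min Q + 1.
P'(a) = 12(a - 4)(a + 3)(a + 4) vanishes at a ∈ {-4, -3, 4}; Q'(b) = 2b + 6 vanishes at b ∈ {-3}.
Local minima of P (where P''>0): P(-4)=768, P(4)=-2304. Local minima of Q: Q(-3)=-9.
So the global minimum of F is P(4) + Q(-3) + 1 = -2304 − 9 + 1 = -2312, attained at (4, -3).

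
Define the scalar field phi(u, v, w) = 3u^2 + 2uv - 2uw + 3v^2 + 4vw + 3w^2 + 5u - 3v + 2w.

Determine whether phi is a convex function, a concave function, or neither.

phi is quadratic, so its Hessian is the constant matrix H = [[6, 2, -2], [2, 6, 4], [-2, 4, 6]].
Leading principal minors: 6, 32, 40.
All positive ⇒ H ≻ 0 ⇒ convex.

convex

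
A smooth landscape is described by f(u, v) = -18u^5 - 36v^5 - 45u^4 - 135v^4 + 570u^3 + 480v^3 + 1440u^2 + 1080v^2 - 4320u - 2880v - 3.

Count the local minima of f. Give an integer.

f separates as a function of u plus a function of v, so ∇f=0 decouples.
∂f/∂u = -90(u - 4)(u - 1)(u + 3)(u + 4) = 0 at u ∈ {-4, -3, 1, 4}; ∂f/∂v = -180(v - 2)(v - 1)(v + 2)(v + 4) = 0 at v ∈ {-4, -2, 1, 2}.
The Hessian is diagonal: diag(f_uu, f_vv). Second derivatives: f_uu(-4)=3600, f_uu(-3)=-2520, f_uu(1)=5400, f_uu(4)=-15120; f_vv(-4)=10800, f_vv(-2)=-4320, f_vv(1)=2700, f_vv(2)=-4320.
Local minima occur where both diagonal entries positive: (-4, -4), (-4, 1), (1, -4), (1, 1). Count: 4.

4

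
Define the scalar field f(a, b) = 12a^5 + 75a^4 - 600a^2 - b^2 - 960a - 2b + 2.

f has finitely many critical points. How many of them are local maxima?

2

f separates as a function of a plus a function of b, so ∇f=0 decouples.
∂f/∂a = 60(a - 2)(a + 1)(a + 2)(a + 4) = 0 at a ∈ {-4, -2, -1, 2}; ∂f/∂b = -2(b + 1) = 0 at b ∈ {-1}.
The Hessian is diagonal: diag(f_aa, f_bb). Second derivatives: f_aa(-4)=-2160, f_aa(-2)=480, f_aa(-1)=-540, f_aa(2)=4320; f_bb(-1)=-2.
Local maxima occur where both diagonal entries negative: (-4, -1), (-1, -1). Count: 2.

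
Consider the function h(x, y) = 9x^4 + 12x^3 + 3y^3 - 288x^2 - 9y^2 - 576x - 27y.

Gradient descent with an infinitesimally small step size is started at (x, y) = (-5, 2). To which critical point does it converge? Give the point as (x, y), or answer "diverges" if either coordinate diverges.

h is separable, so gradient descent decouples: x follows -∂h/∂x, y follows -∂h/∂y.
∂h/∂x = 36(x - 4)(x + 1)(x + 4); at x=-5 this is -1296, so x increases.
∂h/∂y = 9(y - 3)(y + 1); at y=2 this is -27, so y increases.
x converges to its nearest critical value -4 (a local min of the x-part); y converges to 3. The iterate converges to (-4, 3).

(-4, 3)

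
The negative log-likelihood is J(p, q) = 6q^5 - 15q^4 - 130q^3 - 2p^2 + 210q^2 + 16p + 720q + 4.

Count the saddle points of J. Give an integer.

J separates as a function of p plus a function of q, so ∇J=0 decouples.
∂J/∂p = -4(p - 4) = 0 at p ∈ {4}; ∂J/∂q = 30(q - 4)(q - 2)(q + 1)(q + 3) = 0 at q ∈ {-3, -1, 2, 4}.
The Hessian is diagonal: diag(J_pp, J_qq). Second derivatives: J_pp(4)=-4; J_qq(-3)=-2100, J_qq(-1)=900, J_qq(2)=-900, J_qq(4)=2100.
Saddle points occur where the two diagonal entries have opposite signs: (4, -1), (4, 4). Count: 2.

2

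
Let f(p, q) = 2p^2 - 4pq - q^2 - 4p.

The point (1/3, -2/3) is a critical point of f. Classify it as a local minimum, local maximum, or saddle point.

saddle point

The Hessian of f is constant: H = [[4, -4], [-4, -2]].
det(H) = 4·(-2) − (-4)² = -24.
Since det(H) < 0, H is indefinite and the critical point is a saddle point.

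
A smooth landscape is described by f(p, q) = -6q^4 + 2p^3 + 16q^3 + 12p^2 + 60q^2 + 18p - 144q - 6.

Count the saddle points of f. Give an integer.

3

f separates as a function of p plus a function of q, so ∇f=0 decouples.
∂f/∂p = 6(p + 1)(p + 3) = 0 at p ∈ {-3, -1}; ∂f/∂q = -24(q - 3)(q - 1)(q + 2) = 0 at q ∈ {-2, 1, 3}.
The Hessian is diagonal: diag(f_pp, f_qq). Second derivatives: f_pp(-3)=-12, f_pp(-1)=12; f_qq(-2)=-360, f_qq(1)=144, f_qq(3)=-240.
Saddle points occur where the two diagonal entries have opposite signs: (-3, 1), (-1, -2), (-1, 3). Count: 3.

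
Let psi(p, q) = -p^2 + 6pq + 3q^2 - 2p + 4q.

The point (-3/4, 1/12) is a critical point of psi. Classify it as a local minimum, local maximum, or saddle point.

saddle point

The Hessian of psi is constant: H = [[-2, 6], [6, 6]].
det(H) = (-2)·6 − 6² = -48.
Since det(H) < 0, H is indefinite and the critical point is a saddle point.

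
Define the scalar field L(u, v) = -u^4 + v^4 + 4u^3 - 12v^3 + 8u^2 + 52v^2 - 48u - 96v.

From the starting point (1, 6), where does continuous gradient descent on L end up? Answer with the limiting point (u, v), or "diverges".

L is separable, so gradient descent decouples: u follows -∂L/∂u, v follows -∂L/∂v.
∂L/∂u = -4(u - 3)(u - 2)(u + 2); at u=1 this is -24, so u increases.
∂L/∂v = 4(v - 4)(v - 3)(v - 2); at v=6 this is 96, so v decreases.
u converges to its nearest critical value 2 (a local min of the u-part); v converges to 4. The iterate converges to (2, 4).

(2, 4)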